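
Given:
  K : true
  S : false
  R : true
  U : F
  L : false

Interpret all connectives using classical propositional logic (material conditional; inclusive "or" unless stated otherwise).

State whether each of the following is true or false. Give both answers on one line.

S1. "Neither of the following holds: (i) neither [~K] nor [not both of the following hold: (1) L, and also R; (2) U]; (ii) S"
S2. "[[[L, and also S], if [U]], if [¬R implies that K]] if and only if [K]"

S1 T, S2 T

S1: This is (not K nor ((L and R) nand U)) nor S.

not K = not True = False
L and R = False and True = False
(L and R) nand U = False nand False = True
not K nor ((L and R) nand U) = False nor True = False
(not K nor ((L and R) nand U)) nor S = False nor False = True
So S1 is true.

S2: This is ((not R -> K) -> (U -> (L and S))) iff K.

not R = not True = False
not R -> K = False -> True = True
L and S = False and False = False
U -> (L and S) = False -> False = True
(not R -> K) -> (U -> (L and S)) = True -> True = True
((not R -> K) -> (U -> (L and S))) iff K = True iff True = True
So S2 is true.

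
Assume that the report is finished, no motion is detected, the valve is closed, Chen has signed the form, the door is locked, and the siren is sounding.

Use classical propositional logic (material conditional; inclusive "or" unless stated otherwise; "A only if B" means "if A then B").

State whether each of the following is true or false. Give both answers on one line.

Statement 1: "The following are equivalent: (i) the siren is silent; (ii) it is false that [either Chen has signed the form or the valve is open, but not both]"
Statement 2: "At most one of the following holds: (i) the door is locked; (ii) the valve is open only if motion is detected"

Statement 1 T; Statement 2 F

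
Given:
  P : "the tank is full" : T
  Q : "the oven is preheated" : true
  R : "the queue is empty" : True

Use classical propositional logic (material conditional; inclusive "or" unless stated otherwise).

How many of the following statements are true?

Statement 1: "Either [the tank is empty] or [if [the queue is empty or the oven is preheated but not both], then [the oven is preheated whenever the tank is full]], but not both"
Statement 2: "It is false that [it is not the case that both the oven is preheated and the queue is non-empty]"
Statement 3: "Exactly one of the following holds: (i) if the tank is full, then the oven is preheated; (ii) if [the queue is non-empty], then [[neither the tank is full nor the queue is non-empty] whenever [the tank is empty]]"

Statement 1: Formalization: not P xor ((R xor Q) -> (P -> Q))

not P = not True = False
R xor Q = True xor True = False
P -> Q = True -> True = True
(R xor Q) -> (P -> Q) = False -> True = True
not P xor ((R xor Q) -> (P -> Q)) = False xor True = True
Hence Statement 1 is true.

Statement 2: Parsed as not (Q nand not R)

not R = not True = False
Q nand not R = True nand False = True
not (Q nand not R) = not True = False
Thus Statement 2 is false.

Statement 3: Formalization: (P -> Q) xor (not R -> (not P -> (P nor not R)))

P -> Q = True -> True = True
not R = not True = False
not P = not True = False
not R = not True = False
P nor not R = True nor False = False
not P -> (P nor not R) = False -> False = True
not R -> (not P -> (P nor not R)) = False -> True = True
(P -> Q) xor (not R -> (not P -> (P nor not R))) = True xor True = False
Thus Statement 3 is false.

Count: 1.

1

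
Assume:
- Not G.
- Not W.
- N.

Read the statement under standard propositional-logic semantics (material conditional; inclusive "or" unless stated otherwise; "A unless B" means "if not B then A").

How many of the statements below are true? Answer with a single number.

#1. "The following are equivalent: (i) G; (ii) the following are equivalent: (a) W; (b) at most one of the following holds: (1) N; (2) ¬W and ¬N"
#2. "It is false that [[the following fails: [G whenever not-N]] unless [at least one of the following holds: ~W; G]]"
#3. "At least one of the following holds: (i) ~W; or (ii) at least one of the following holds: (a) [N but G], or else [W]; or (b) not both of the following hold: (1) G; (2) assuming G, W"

2

#1: In symbols: G <-> (W <-> (N nand (~W & ~N)))

~W = ~F = T
~N = ~T = F
~W & ~N = T & F = F
N nand (~W & ~N) = T nand F = T
W <-> (N nand (~W & ~N)) = F <-> T = F
G <-> (W <-> (N nand (~W & ~N))) = F <-> F = T
Hence #1 is true.

#2: This is ~(~(~N -> G) | (~W | G)).

~N = ~T = F
~N -> G = F -> F = T
~(~N -> G) = ~T = F
~W = ~F = T
~W | G = T | F = T
~(~N -> G) | (~W | G) = F | T = T
~(~(~N -> G) | (~W | G)) = ~T = F
Thus #2 is false.

#3: Parsed as ~W | (((N & G) | W) | (G nand (G -> W)))

~W = ~F = T
N & G = T & F = F
(N & G) | W = F | F = F
G -> W = F -> F = T
G nand (G -> W) = F nand T = T
((N & G) | W) | (G nand (G -> W)) = F | T = T
~W | (((N & G) | W) | (G nand (G -> W))) = T | T = T
Thus #3 is true.

True statements: 2 (#1, #3).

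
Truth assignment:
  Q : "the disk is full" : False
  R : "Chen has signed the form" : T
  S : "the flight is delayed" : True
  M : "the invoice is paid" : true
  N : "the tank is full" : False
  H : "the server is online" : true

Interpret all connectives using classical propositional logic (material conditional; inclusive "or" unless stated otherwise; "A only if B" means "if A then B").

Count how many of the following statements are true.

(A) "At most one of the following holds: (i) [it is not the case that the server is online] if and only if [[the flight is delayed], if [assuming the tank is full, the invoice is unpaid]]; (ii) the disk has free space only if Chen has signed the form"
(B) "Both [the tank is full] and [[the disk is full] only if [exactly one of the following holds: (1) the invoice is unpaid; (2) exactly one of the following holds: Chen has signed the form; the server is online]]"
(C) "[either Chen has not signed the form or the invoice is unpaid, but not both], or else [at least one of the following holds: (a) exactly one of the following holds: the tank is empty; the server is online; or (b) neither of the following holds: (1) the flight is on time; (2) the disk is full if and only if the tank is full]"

1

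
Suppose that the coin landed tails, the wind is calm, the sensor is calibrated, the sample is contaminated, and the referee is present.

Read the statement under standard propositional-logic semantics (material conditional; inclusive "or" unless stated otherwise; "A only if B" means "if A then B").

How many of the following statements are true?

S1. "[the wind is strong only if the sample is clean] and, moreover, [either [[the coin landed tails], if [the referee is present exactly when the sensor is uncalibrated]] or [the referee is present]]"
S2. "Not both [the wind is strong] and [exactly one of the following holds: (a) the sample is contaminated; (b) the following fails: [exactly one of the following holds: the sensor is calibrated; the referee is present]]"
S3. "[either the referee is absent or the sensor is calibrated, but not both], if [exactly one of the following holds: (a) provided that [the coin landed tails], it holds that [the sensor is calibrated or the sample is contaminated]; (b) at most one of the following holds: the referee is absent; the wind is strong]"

Let D = "the wind is strong" (False), U = "the sample is contaminated" (True), K = "the referee is present" (True), W = "the sensor is calibrated" (True), V = "the coin landed heads" (False).

S1: In symbols: (D -> not U) and (((K iff not W) -> not V) or K)

not U = not True = False
D -> not U = False -> False = True
not W = not True = False
K iff not W = True iff False = False
not V = not False = True
(K iff not W) -> not V = False -> True = True
((K iff not W) -> not V) or K = True or True = True
(D -> not U) and (((K iff not W) -> not V) or K) = True and True = True
Hence S1 is true.

S2: In symbols: D nand (U xor not (W xor K))

W xor K = True xor True = False
not (W xor K) = not False = True
U xor not (W xor K) = True xor True = False
D nand (U xor not (W xor K)) = False nand False = True
So S2 is true.

S3: In symbols: ((not V -> (W or U)) xor (not K nand D)) -> (not K xor W)

not V = not False = True
W or U = True or True = True
not V -> (W or U) = True -> True = True
not K = not True = False
not K nand D = False nand False = True
(not V -> (W or U)) xor (not K nand D) = True xor True = False
not K = not True = False
not K xor W = False xor True = True
((not V -> (W or U)) xor (not K nand D)) -> (not K xor W) = False -> True = True
Hence S3 is true.

3 of the 3 statements are true.

3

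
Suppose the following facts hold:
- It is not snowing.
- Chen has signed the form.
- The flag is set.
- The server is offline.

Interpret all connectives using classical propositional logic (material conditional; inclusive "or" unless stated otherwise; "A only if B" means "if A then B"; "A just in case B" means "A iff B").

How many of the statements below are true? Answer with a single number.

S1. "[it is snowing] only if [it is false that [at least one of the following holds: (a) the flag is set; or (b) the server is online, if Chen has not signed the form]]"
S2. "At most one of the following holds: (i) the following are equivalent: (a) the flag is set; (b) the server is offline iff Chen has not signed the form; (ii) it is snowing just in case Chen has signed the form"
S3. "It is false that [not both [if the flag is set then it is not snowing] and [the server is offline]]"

3

Let P = "it is snowing" (False), R = "the flag is set" (True), Q = "Chen has signed the form" (True), S = "the server is online" (False).

S1: This is P -> not (R or (not Q -> S)).

not Q = not True = False
not Q -> S = False -> False = True
R or (not Q -> S) = True or True = True
not (R or (not Q -> S)) = not True = False
P -> not (R or (not Q -> S)) = False -> False = True
Hence S1 is true.

S2: Parsed as (R iff (not S iff not Q)) nand (P iff Q)

not S = not False = True
not Q = not True = False
not S iff not Q = True iff False = False
R iff (not S iff not Q) = True iff False = False
P iff Q = False iff True = False
(R iff (not S iff not Q)) nand (P iff Q) = False nand False = True
Hence S2 is true.

S3: Formalization: not ((R -> not P) nand not S)

not P = not False = True
R -> not P = True -> True = True
not S = not False = True
(R -> not P) nand not S = True nand True = False
not ((R -> not P) nand not S) = not False = True
So S3 is true.

True statements: 3.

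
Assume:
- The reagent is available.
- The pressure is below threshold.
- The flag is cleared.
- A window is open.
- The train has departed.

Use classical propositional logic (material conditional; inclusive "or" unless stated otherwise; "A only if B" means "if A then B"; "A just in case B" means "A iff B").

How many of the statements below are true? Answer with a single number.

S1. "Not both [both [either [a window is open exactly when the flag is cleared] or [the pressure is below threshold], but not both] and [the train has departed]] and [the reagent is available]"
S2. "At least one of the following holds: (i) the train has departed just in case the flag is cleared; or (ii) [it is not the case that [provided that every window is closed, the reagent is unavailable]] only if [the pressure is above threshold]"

Let H = "a window is open" (T), N = "the flag is set" (F), Q = "the pressure is above threshold" (F), M = "the train has departed" (T), S = "the reagent is available" (T).

S1: Parsed as (((H ↔ ¬N) ⊕ ¬Q) ∧ M) ↑ S

¬N = ¬F = T
H ↔ ¬N = T ↔ T = T
¬Q = ¬F = T
(H ↔ ¬N) ⊕ ¬Q = T ⊕ T = F
((H ↔ ¬N) ⊕ ¬Q) ∧ M = F ∧ T = F
(((H ↔ ¬N) ⊕ ¬Q) ∧ M) ↑ S = F ↑ T = T
So S1 is true.

S2: In symbols: (M ↔ ¬N) ∨ (¬(¬H → ¬S) → Q)

¬N = ¬F = T
M ↔ ¬N = T ↔ T = T
¬H = ¬T = F
¬S = ¬T = F
¬H → ¬S = F → F = T
¬(¬H → ¬S) = ¬T = F
¬(¬H → ¬S) → Q = F → F = T
(M ↔ ¬N) ∨ (¬(¬H → ¬S) → Q) = T ∨ T = T
Hence S2 is true.

2 of the 2 statements are true (S1, S2).

2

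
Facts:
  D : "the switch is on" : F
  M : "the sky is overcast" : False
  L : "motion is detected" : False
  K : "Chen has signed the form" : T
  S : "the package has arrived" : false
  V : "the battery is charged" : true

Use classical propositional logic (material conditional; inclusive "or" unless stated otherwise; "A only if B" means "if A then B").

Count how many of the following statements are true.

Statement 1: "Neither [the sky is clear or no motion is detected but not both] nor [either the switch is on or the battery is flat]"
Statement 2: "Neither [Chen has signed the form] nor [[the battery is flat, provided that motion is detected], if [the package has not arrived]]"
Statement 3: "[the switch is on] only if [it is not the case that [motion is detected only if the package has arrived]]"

2

Statement 1: Formalization: (not M xor not L) nor (D or not V)

not M = not False = True
not L = not False = True
not M xor not L = True xor True = False
not V = not True = False
D or not V = False or False = False
(not M xor not L) nor (D or not V) = False nor False = True
Thus Statement 1 is true.

Statement 2: This is K nor (not S -> (L -> not V)).

not S = not False = True
not V = not True = False
L -> not V = False -> False = True
not S -> (L -> not V) = True -> True = True
K nor (not S -> (L -> not V)) = True nor True = False
Hence Statement 2 is false.

Statement 3: Formalization: D -> not (L -> S)

L -> S = False -> False = True
not (L -> S) = not True = False
D -> not (L -> S) = False -> False = True
Thus Statement 3 is true.

Count: 2.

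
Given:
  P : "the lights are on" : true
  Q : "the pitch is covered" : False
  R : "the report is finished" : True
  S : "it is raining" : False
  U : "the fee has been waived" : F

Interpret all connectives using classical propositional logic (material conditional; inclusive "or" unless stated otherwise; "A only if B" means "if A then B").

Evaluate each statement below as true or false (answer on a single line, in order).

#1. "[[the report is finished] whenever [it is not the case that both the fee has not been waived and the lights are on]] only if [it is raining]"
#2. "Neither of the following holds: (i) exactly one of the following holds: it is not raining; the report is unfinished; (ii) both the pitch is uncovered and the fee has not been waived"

#1: This is ((¬U ↑ P) → R) → S.

¬U = ¬F = T
¬U ↑ P = T ↑ T = F
(¬U ↑ P) → R = F → T = T
((¬U ↑ P) → R) → S = T → F = F
Thus #1 is false.

#2: Formalization: (¬S ⊕ ¬R) ↓ (¬Q ∧ ¬U)

¬S = ¬F = T
¬R = ¬T = F
¬S ⊕ ¬R = T ⊕ F = T
¬Q = ¬F = T
¬U = ¬F = T
¬Q ∧ ¬U = T ∧ T = T
(¬S ⊕ ¬R) ↓ (¬Q ∧ ¬U) = T ↓ T = F
So #2 is false.

#1 F; #2 F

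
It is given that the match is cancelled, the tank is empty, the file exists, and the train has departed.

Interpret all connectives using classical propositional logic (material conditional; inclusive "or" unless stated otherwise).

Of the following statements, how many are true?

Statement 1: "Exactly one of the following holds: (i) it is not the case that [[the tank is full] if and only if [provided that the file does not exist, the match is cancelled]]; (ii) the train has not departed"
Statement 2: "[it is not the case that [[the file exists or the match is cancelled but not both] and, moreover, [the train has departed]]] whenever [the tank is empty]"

2

Let P = "the tank is full" (False), Q = "the file exists" (True), S = "the match is cancelled" (True), G = "the train has departed" (True).

Statement 1: In symbols: not (P iff (not Q -> S)) xor not G

not Q = not True = False
not Q -> S = False -> True = True
P iff (not Q -> S) = False iff True = False
not (P iff (not Q -> S)) = not False = True
not G = not True = False
not (P iff (not Q -> S)) xor not G = True xor False = True
Hence Statement 1 is true.

Statement 2: This is not P -> not ((Q xor S) and G).

not P = not False = True
Q xor S = True xor True = False
(Q xor S) and G = False and True = False
not ((Q xor S) and G) = not False = True
not P -> not ((Q xor S) and G) = True -> True = True
Thus Statement 2 is true.

True statements: 2 (Statement 1, Statement 2).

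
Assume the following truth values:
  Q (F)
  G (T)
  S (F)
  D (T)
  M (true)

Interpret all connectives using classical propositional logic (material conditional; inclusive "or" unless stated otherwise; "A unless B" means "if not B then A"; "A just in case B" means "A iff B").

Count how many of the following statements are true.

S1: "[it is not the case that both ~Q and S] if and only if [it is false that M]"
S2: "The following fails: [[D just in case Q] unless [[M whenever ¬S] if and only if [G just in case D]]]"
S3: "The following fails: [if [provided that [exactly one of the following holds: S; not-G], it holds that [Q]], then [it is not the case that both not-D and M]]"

S1: Formalization: (~Q nand S) <-> ~M

~Q = ~F = T
~Q nand S = T nand F = T
~M = ~T = F
(~Q nand S) <-> ~M = T <-> F = F
Thus S1 is false.

S2: Formalization: ~((D <-> Q) | ((~S -> M) <-> (G <-> D)))

D <-> Q = T <-> F = F
~S = ~F = T
~S -> M = T -> T = T
G <-> D = T <-> T = T
(~S -> M) <-> (G <-> D) = T <-> T = T
(D <-> Q) | ((~S -> M) <-> (G <-> D)) = F | T = T
~((D <-> Q) | ((~S -> M) <-> (G <-> D))) = ~T = F
So S2 is false.

S3: Parsed as ~(((S xor ~G) -> Q) -> (~D nand M))

~G = ~T = F
S xor ~G = F xor F = F
(S xor ~G) -> Q = F -> F = T
~D = ~T = F
~D nand M = F nand T = T
((S xor ~G) -> Q) -> (~D nand M) = T -> T = T
~(((S xor ~G) -> Q) -> (~D nand M)) = ~T = F
Hence S3 is false.

Count: 0.

0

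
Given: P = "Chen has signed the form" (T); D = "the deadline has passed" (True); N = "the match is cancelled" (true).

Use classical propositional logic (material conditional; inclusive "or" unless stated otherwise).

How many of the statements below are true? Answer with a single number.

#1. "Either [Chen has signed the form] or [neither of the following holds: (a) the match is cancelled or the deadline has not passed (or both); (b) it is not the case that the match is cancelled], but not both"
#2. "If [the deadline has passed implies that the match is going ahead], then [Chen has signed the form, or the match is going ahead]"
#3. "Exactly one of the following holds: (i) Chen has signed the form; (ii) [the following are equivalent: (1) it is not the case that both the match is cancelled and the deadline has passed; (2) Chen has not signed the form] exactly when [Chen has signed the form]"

2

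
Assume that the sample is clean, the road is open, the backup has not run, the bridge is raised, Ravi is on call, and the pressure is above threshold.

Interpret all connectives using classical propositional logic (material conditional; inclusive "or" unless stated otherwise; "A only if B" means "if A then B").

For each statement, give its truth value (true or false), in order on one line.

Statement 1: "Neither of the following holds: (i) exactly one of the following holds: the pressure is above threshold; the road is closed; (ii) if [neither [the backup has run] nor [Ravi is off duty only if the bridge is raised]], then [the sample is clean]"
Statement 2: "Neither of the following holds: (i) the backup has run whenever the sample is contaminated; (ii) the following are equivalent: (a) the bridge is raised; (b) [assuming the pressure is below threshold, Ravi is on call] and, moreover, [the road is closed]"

Statement 1 False, Statement 2 False

Let V = "the pressure is above threshold" (T), Q = "the road is closed" (F), R = "the backup has run" (F), U = "Ravi is on call" (T), S = "the bridge is raised" (T), P = "the sample is contaminated" (F).

Statement 1: Formalization: (V xor Q) nor ((R nor (~U -> S)) -> ~P)

V xor Q = T xor F = T
~U = ~T = F
~U -> S = F -> T = T
R nor (~U -> S) = F nor T = F
~P = ~F = T
(R nor (~U -> S)) -> ~P = F -> T = T
(V xor Q) nor ((R nor (~U -> S)) -> ~P) = T nor T = F
Thus Statement 1 is false.

Statement 2: In symbols: (P -> R) nor (S <-> ((~V -> U) & Q))

P -> R = F -> F = T
~V = ~T = F
~V -> U = F -> T = T
(~V -> U) & Q = T & F = F
S <-> ((~V -> U) & Q) = T <-> F = F
(P -> R) nor (S <-> ((~V -> U) & Q)) = T nor F = F
Hence Statement 2 is false.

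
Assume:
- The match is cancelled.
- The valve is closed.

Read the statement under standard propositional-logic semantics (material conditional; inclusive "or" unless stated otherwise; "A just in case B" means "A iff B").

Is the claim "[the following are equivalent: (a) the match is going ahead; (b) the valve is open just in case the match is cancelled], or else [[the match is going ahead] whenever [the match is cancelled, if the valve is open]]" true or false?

Let U = "the match is cancelled" (T), Q = "the valve is open" (F).
Formalization: (~U <-> (Q <-> U)) | ((Q -> U) -> ~U)

~U = ~T = F
Q <-> U = F <-> T = F
~U <-> (Q <-> U) = F <-> F = T
Q -> U = F -> T = T
~U = ~T = F
(Q -> U) -> ~U = T -> F = F
(~U <-> (Q <-> U)) | ((Q -> U) -> ~U) = T | F = T

True.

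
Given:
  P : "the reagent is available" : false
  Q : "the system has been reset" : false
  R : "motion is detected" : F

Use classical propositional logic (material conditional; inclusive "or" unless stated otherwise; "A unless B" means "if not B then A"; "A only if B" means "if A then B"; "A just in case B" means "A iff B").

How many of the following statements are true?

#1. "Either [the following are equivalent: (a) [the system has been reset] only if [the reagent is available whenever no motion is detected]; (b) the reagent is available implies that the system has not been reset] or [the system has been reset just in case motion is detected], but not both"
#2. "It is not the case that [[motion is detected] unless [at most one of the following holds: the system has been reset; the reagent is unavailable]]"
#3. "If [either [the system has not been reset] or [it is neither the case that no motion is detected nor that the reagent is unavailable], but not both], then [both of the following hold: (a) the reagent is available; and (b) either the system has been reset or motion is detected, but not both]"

0

#1: Formalization: ((Q -> (not R -> P)) iff (P -> not Q)) xor (Q iff R)

not R = not False = True
not R -> P = True -> False = False
Q -> (not R -> P) = False -> False = True
not Q = not False = True
P -> not Q = False -> True = True
(Q -> (not R -> P)) iff (P -> not Q) = True iff True = True
Q iff R = False iff False = True
((Q -> (not R -> P)) iff (P -> not Q)) xor (Q iff R) = True xor True = False
Thus #1 is false.

#2: Parsed as not (R or (Q nand not P))

not P = not False = True
Q nand not P = False nand True = True
R or (Q nand not P) = False or True = True
not (R or (Q nand not P)) = not True = False
Hence #2 is false.

#3: This is (not Q xor (not R nor not P)) -> (P and (Q xor R)).

not Q = not False = True
not R = not False = True
not P = not False = True
not R nor not P = True nor True = False
not Q xor (not R nor not P) = True xor False = True
Q xor R = False xor False = False
P and (Q xor R) = False and False = False
(not Q xor (not R nor not P)) -> (P and (Q xor R)) = True -> False = False
Thus #3 is false.

Count: 0.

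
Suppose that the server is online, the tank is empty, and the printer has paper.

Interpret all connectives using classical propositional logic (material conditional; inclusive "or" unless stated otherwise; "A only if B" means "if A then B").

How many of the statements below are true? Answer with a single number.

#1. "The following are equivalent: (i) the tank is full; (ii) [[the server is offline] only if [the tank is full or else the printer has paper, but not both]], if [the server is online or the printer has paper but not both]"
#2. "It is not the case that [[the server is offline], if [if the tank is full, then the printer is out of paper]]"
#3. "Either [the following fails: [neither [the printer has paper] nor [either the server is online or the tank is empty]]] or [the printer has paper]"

Let Q = "the tank is full" (F), P = "the server is online" (T), R = "the printer has paper" (T).

#1: Parsed as Q ↔ ((P ⊕ R) → (¬P → (Q ⊕ R)))

P ⊕ R = T ⊕ T = F
¬P = ¬T = F
Q ⊕ R = F ⊕ T = T
¬P → (Q ⊕ R) = F → T = T
(P ⊕ R) → (¬P → (Q ⊕ R)) = F → T = T
Q ↔ ((P ⊕ R) → (¬P → (Q ⊕ R))) = F ↔ T = F
So #1 is false.

#2: Parsed as ¬((Q → ¬R) → ¬P)

¬R = ¬T = F
Q → ¬R = F → F = T
¬P = ¬T = F
(Q → ¬R) → ¬P = T → F = F
¬((Q → ¬R) → ¬P) = ¬F = T
Hence #2 is true.

#3: This is ¬(R ↓ (P ∨ ¬Q)) ∨ R.

¬Q = ¬F = T
P ∨ ¬Q = T ∨ T = T
R ↓ (P ∨ ¬Q) = T ↓ T = F
¬(R ↓ (P ∨ ¬Q)) = ¬F = T
¬(R ↓ (P ∨ ¬Q)) ∨ R = T ∨ T = T
So #3 is true.

Count: 2.

2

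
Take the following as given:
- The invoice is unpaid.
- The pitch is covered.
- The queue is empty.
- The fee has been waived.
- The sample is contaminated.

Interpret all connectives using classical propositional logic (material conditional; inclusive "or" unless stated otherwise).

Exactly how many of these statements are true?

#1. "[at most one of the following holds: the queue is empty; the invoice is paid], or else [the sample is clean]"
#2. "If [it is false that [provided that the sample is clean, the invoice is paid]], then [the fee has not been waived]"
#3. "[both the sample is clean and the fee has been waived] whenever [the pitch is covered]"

2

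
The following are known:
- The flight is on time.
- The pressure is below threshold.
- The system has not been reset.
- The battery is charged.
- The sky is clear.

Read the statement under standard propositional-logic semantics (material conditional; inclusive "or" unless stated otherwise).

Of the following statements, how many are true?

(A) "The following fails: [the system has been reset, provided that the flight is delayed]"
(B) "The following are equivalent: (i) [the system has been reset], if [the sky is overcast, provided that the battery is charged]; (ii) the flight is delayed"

0

Let R = "the flight is delayed" (F), K = "the system has been reset" (F), H = "the battery is charged" (T), N = "the sky is overcast" (F).

(A): Formalization: ¬(R → K)

R → K = F → F = T
¬(R → K) = ¬T = F
So (A) is false.

(B): This is ((H → N) → K) ↔ R.

H → N = T → F = F
(H → N) → K = F → F = T
((H → N) → K) ↔ R = T ↔ F = F
Thus (B) is false.

Count: 0.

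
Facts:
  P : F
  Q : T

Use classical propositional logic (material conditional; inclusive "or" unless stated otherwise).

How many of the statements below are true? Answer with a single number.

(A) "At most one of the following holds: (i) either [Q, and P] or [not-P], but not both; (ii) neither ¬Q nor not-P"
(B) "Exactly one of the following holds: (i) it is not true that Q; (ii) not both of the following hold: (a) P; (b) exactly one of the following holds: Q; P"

2

(A): In symbols: ((Q & P) xor ~P) nand (~Q nor ~P)

Q & P = T & F = F
~P = ~F = T
(Q & P) xor ~P = F xor T = T
~Q = ~T = F
~P = ~F = T
~Q nor ~P = F nor T = F
((Q & P) xor ~P) nand (~Q nor ~P) = T nand F = T
So (A) is true.

(B): Parsed as ~Q xor (P nand (Q xor P))

~Q = ~T = F
Q xor P = T xor F = T
P nand (Q xor P) = F nand T = T
~Q xor (P nand (Q xor P)) = F xor T = T
Thus (B) is true.

True statements: 2 ((A), (B)).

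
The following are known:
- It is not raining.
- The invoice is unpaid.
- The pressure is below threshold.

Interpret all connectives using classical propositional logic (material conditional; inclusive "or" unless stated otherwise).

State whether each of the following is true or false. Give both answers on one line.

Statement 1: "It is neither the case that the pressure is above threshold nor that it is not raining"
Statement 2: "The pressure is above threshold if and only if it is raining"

Statement 1 False; Statement 2 True

Let R = "the pressure is above threshold" (False), P = "it is raining" (False).

Statement 1: This is R nor not P.

not P = not False = True
R nor not P = False nor True = False
Hence Statement 1 is false.

Statement 2: This is R iff P.

R iff P = False iff False = True
So Statement 2 is true.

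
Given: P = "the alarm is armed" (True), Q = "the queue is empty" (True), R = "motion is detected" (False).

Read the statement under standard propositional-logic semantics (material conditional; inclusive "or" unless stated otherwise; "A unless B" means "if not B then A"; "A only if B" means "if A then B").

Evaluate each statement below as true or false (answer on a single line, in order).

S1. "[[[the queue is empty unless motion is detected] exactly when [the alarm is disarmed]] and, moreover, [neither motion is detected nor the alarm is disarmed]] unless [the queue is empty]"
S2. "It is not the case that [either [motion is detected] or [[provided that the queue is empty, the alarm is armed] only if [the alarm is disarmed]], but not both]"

S1: This is (((Q ∨ R) ↔ ¬P) ∧ (R ↓ ¬P)) ∨ Q.

Q ∨ R = T ∨ F = T
¬P = ¬T = F
(Q ∨ R) ↔ ¬P = T ↔ F = F
¬P = ¬T = F
R ↓ ¬P = F ↓ F = T
((Q ∨ R) ↔ ¬P) ∧ (R ↓ ¬P) = F ∧ T = F
(((Q ∨ R) ↔ ¬P) ∧ (R ↓ ¬P)) ∨ Q = F ∨ T = T
So S1 is true.

S2: Parsed as ¬(R ⊕ ((Q → P) → ¬P))

Q → P = T → T = T
¬P = ¬T = F
(Q → P) → ¬P = T → F = F
R ⊕ ((Q → P) → ¬P) = F ⊕ F = F
¬(R ⊕ ((Q → P) → ¬P)) = ¬F = T
So S2 is true.

S1 true, S2 true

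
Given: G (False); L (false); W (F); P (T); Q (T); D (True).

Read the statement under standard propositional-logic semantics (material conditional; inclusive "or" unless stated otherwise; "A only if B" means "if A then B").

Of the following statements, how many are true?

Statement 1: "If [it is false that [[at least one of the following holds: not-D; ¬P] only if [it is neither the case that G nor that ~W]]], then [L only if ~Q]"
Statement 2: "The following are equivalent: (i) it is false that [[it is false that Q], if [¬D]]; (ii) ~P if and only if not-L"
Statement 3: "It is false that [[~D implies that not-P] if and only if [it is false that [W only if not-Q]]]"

Statement 1: Parsed as ~((~D | ~P) -> (G nor ~W)) -> (L -> ~Q)

~D = ~T = F
~P = ~T = F
~D | ~P = F | F = F
~W = ~F = T
G nor ~W = F nor T = F
(~D | ~P) -> (G nor ~W) = F -> F = T
~((~D | ~P) -> (G nor ~W)) = ~T = F
~Q = ~T = F
L -> ~Q = F -> F = T
~((~D | ~P) -> (G nor ~W)) -> (L -> ~Q) = F -> T = T
So Statement 1 is true.

Statement 2: Parsed as ~(~D -> ~Q) <-> (~P <-> ~L)

~D = ~T = F
~Q = ~T = F
~D -> ~Q = F -> F = T
~(~D -> ~Q) = ~T = F
~P = ~T = F
~L = ~F = T
~P <-> ~L = F <-> T = F
~(~D -> ~Q) <-> (~P <-> ~L) = F <-> F = T
Thus Statement 2 is true.

Statement 3: Formalization: ~((~D -> ~P) <-> ~(W -> ~Q))

~D = ~T = F
~P = ~T = F
~D -> ~P = F -> F = T
~Q = ~T = F
W -> ~Q = F -> F = T
~(W -> ~Q) = ~T = F
(~D -> ~P) <-> ~(W -> ~Q) = T <-> F = F
~((~D -> ~P) <-> ~(W -> ~Q)) = ~F = T
Thus Statement 3 is true.

True statements: 3.

3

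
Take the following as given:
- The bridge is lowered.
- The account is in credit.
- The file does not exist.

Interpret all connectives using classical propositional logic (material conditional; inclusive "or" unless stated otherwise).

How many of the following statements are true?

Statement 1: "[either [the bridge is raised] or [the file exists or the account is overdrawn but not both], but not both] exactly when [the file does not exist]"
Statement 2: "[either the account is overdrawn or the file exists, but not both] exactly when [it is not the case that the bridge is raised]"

0

Let U = "the bridge is raised" (F), M = "the file exists" (F), D = "the account is overdrawn" (F).

Statement 1: In symbols: (U xor (M xor D)) <-> ~M

M xor D = F xor F = F
U xor (M xor D) = F xor F = F
~M = ~F = T
(U xor (M xor D)) <-> ~M = F <-> T = F
So Statement 1 is false.

Statement 2: Formalization: (D xor M) <-> ~U

D xor M = F xor F = F
~U = ~F = T
(D xor M) <-> ~U = F <-> T = F
Thus Statement 2 is false.

0 of the 2 statements are true (none).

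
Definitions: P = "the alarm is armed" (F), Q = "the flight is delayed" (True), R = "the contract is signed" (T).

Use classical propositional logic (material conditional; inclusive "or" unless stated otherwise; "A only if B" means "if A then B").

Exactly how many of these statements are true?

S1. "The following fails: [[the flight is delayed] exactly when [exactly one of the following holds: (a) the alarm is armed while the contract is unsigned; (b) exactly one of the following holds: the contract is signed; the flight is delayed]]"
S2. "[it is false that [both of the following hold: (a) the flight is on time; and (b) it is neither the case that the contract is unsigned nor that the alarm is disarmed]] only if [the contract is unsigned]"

1

S1: Formalization: ~(Q <-> ((P & ~R) xor (R xor Q)))

~R = ~T = F
P & ~R = F & F = F
R xor Q = T xor T = F
(P & ~R) xor (R xor Q) = F xor F = F
Q <-> ((P & ~R) xor (R xor Q)) = T <-> F = F
~(Q <-> ((P & ~R) xor (R xor Q))) = ~F = T
Thus S1 is true.

S2: In symbols: ~(~Q & (~R nor ~P)) -> ~R

~Q = ~T = F
~R = ~T = F
~P = ~F = T
~R nor ~P = F nor T = F
~Q & (~R nor ~P) = F & F = F
~(~Q & (~R nor ~P)) = ~F = T
~R = ~T = F
~(~Q & (~R nor ~P)) -> ~R = T -> F = F
Hence S2 is false.

True statements: 1 (S1).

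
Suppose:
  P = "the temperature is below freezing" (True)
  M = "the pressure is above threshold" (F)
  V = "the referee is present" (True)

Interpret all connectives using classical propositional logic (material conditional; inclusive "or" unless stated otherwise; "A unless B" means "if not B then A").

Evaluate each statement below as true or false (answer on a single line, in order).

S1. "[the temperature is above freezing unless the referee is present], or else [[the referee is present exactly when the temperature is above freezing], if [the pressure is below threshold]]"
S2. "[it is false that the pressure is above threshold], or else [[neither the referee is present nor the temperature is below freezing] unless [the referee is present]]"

S1: In symbols: (~P | V) | (~M -> (V <-> ~P))

~P = ~T = F
~P | V = F | T = T
~M = ~F = T
~P = ~T = F
V <-> ~P = T <-> F = F
~M -> (V <-> ~P) = T -> F = F
(~P | V) | (~M -> (V <-> ~P)) = T | F = T
Thus S1 is true.

S2: Parsed as ~M | ((V nor P) | V)

~M = ~F = T
V nor P = T nor T = F
(V nor P) | V = F | T = T
~M | ((V nor P) | V) = T | T = T
So S2 is true.

S1 T; S2 T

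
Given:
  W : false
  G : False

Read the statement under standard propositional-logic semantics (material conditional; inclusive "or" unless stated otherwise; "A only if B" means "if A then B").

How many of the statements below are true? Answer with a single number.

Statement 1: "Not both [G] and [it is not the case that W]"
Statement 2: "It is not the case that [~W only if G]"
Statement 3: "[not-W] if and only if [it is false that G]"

Statement 1: Parsed as G nand not W

not W = not False = True
G nand not W = False nand True = True
Thus Statement 1 is true.

Statement 2: This is not (not W -> G).

not W = not False = True
not W -> G = True -> False = False
not (not W -> G) = not False = True
Hence Statement 2 is true.

Statement 3: Parsed as not W iff not G

not W = not False = True
not G = not False = True
not W iff not G = True iff True = True
So Statement 3 is true.

Count: 3.

3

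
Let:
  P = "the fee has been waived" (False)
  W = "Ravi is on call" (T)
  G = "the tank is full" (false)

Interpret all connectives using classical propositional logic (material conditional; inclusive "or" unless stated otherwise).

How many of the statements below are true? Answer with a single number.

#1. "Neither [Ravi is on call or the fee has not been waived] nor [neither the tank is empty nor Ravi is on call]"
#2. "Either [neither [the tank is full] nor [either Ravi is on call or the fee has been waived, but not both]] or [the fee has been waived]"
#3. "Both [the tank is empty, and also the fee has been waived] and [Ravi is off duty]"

0

#1: In symbols: (W | ~P) nor (~G nor W)

~P = ~F = T
W | ~P = T | T = T
~G = ~F = T
~G nor W = T nor T = F
(W | ~P) nor (~G nor W) = T nor F = F
Thus #1 is false.

#2: Parsed as (G nor (W xor P)) | P

W xor P = T xor F = T
G nor (W xor P) = F nor T = F
(G nor (W xor P)) | P = F | F = F
So #2 is false.

#3: In symbols: (~G & P) & ~W

~G = ~F = T
~G & P = T & F = F
~W = ~T = F
(~G & P) & ~W = F & F = F
So #3 is false.

0 of the 3 statements are true (none).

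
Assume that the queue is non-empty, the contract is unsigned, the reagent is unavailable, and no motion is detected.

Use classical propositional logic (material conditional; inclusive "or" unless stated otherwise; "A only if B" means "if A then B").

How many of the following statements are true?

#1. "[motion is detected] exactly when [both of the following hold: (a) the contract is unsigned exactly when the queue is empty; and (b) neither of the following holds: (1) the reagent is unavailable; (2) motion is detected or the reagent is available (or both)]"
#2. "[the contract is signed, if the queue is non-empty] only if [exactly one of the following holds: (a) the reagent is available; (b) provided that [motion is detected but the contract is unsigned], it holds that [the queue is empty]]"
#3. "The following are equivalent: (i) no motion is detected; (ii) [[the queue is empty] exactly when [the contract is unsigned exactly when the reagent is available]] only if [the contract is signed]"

2

Let K = "motion is detected" (F), U = "the contract is signed" (F), G = "the queue is empty" (F), P = "the reagent is available" (F).

#1: This is K <-> ((~U <-> G) & (~P nor (K | P))).

~U = ~F = T
~U <-> G = T <-> F = F
~P = ~F = T
K | P = F | F = F
~P nor (K | P) = T nor F = F
(~U <-> G) & (~P nor (K | P)) = F & F = F
K <-> ((~U <-> G) & (~P nor (K | P))) = F <-> F = T
So #1 is true.

#2: In symbols: (~G -> U) -> (P xor ((K & ~U) -> G))

~G = ~F = T
~G -> U = T -> F = F
~U = ~F = T
K & ~U = F & T = F
(K & ~U) -> G = F -> F = T
P xor ((K & ~U) -> G) = F xor T = T
(~G -> U) -> (P xor ((K & ~U) -> G)) = F -> T = T
Thus #2 is true.

#3: In symbols: ~K <-> ((G <-> (~U <-> P)) -> U)

~K = ~F = T
~U = ~F = T
~U <-> P = T <-> F = F
G <-> (~U <-> P) = F <-> F = T
(G <-> (~U <-> P)) -> U = T -> F = F
~K <-> ((G <-> (~U <-> P)) -> U) = T <-> F = F
Hence #3 is false.

Count: 2.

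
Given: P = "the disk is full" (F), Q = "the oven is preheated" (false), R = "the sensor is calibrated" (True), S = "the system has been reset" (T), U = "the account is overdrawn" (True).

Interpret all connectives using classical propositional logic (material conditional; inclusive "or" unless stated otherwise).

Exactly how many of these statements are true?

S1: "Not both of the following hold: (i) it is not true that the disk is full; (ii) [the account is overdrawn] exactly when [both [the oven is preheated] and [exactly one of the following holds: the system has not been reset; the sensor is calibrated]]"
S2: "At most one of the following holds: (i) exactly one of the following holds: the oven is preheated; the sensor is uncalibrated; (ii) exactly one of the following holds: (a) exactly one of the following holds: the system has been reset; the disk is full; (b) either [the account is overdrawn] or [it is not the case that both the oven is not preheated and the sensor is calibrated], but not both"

2

S1: In symbols: ~P nand (U <-> (Q & (~S xor R)))

~P = ~F = T
~S = ~T = F
~S xor R = F xor T = T
Q & (~S xor R) = F & T = F
U <-> (Q & (~S xor R)) = T <-> F = F
~P nand (U <-> (Q & (~S xor R))) = T nand F = T
Thus S1 is true.

S2: This is (Q xor ~R) nand ((S xor P) xor (U xor (~Q nand R))).

~R = ~T = F
Q xor ~R = F xor F = F
S xor P = T xor F = T
~Q = ~F = T
~Q nand R = T nand T = F
U xor (~Q nand R) = T xor F = T
(S xor P) xor (U xor (~Q nand R)) = T xor T = F
(Q xor ~R) nand ((S xor P) xor (U xor (~Q nand R))) = F nand F = T
Hence S2 is true.

True statements: 2 (S1, S2).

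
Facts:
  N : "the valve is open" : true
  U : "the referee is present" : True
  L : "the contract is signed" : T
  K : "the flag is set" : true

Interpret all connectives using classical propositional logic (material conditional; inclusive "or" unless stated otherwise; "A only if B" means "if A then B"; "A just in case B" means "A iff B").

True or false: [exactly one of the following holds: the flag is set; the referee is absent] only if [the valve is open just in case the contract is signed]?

The statement is true.

Formalization: (K xor ~U) -> (N <-> L)

~U = ~T = F
K xor ~U = T xor F = T
N <-> L = T <-> T = T
(K xor ~U) -> (N <-> L) = T -> T = T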